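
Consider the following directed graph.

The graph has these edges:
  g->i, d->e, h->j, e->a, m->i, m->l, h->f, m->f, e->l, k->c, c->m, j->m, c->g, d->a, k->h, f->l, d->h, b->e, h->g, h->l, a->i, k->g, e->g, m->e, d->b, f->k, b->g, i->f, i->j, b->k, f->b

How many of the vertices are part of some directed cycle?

A vertex is on a directed cycle iff it belongs to a strongly connected component of size ≥ 2 (or has a self-loop).
The vertices on cycles are {a, b, c, e, f, g, h, i, j, k, m} — 11 in total.

11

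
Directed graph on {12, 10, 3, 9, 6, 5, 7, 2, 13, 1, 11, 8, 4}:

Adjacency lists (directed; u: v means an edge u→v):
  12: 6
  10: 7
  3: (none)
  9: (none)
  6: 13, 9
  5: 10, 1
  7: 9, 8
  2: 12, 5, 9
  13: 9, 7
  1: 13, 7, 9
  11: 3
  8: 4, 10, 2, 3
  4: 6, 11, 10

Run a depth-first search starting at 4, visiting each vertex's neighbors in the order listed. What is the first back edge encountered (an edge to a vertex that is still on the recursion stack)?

DFS from 4 (visiting each vertex's neighbors in the order listed); mark gray on enter, black on exit:
4 gray
  6 gray
    13 gray
      9 gray
      9 black
      7 gray
        7→9: 9 black — skip
        8 gray
          8→4: 4 is gray → back edge
First back edge: 8 → 4.

8->4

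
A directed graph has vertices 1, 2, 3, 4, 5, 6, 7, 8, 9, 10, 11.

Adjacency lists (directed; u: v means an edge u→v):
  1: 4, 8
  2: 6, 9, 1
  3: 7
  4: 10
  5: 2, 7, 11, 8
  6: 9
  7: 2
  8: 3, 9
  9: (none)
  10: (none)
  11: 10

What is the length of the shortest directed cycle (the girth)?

5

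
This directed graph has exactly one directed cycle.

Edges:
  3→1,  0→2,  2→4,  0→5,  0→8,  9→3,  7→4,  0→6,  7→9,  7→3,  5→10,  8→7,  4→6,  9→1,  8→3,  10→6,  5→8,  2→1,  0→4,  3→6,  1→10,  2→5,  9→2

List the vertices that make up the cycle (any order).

2, 5, 7, 8, 9

DFS with gray/black marking from 5:
5 gray
  10 gray
    6 gray
    6 black
  10 black
  8 gray
    3 gray
      1 gray
        1→10: 10 black — skip
      1 black
      3→6: 6 black — skip
    3 black
    7 gray
      9 gray
        2 gray
          2→1: 1 black — skip
          4 gray
            4→6: 6 black — skip
          4 black
          2→5: 5 is gray → back edge
Back edge closes the cycle 5 → 8 → 7 → 9 → 2 → 5; its vertices are {2, 5, 7, 8, 9}.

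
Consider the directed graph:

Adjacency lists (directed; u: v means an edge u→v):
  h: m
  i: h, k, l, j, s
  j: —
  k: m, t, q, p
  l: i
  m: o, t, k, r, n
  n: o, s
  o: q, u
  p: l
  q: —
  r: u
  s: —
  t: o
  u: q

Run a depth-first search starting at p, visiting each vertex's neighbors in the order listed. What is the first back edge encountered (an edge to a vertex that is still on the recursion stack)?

k→m

DFS from p (visiting each vertex's neighbors in the order listed); mark gray on enter, black on exit:
p gray
  l gray
    i gray
      h gray
        m gray
          o gray
            q gray
            q black
            u gray
              u→q: q black — skip
            u black
          o black
          t gray
            t→o: o black — skip
          t black
          k gray
            k→m: m is gray → back edge
First back edge: k → m.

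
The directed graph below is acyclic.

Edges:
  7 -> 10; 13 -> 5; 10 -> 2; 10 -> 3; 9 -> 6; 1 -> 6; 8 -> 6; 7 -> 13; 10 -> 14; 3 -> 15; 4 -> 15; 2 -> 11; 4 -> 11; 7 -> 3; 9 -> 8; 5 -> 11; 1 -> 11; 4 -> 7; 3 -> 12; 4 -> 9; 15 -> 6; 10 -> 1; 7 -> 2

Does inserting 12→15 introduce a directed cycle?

No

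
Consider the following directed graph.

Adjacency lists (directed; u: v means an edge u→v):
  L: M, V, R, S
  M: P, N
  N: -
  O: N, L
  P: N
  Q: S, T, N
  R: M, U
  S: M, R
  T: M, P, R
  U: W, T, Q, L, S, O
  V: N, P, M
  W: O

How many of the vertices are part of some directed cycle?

8

A vertex is on a directed cycle iff it belongs to a strongly connected component of size ≥ 2 (or has a self-loop).
The vertices on cycles are {L, O, Q, R, S, T, U, W} — 8 in total.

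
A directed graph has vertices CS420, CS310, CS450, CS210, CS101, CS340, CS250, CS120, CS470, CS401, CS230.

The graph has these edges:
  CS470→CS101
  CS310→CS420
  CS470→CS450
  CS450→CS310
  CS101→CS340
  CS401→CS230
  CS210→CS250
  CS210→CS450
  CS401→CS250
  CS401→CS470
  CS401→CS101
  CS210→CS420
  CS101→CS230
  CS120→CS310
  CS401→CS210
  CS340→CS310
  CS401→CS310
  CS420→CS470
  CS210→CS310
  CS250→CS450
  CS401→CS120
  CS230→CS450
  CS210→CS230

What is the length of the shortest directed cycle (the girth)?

For each vertex v, BFS finds the shortest path from v back to v.
The shortest such closed walk is CS420 → CS470 → CS450 → CS310 → CS420, length 4.

4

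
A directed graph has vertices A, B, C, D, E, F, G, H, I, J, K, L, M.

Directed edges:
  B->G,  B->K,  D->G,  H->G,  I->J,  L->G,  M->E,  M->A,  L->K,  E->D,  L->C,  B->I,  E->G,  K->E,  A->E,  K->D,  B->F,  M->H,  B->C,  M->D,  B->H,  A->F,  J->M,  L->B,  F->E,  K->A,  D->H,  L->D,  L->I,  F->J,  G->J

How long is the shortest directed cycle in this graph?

For each vertex v, BFS finds the shortest path from v back to v.
The shortest such closed walk is F → J → M → A → F, length 4.

4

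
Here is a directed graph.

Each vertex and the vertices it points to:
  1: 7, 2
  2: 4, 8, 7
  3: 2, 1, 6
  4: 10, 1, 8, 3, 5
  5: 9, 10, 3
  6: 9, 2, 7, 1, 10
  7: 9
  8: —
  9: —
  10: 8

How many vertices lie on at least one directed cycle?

6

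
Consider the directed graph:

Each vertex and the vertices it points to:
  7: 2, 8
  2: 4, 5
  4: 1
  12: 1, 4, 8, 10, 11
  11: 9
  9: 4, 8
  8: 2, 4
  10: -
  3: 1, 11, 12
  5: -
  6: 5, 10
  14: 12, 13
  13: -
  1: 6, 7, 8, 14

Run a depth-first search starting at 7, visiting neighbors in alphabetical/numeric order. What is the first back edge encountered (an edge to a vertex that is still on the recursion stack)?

DFS from 7 (visiting neighbors in alphabetical/numeric order); mark gray on enter, black on exit:
7 gray
  2 gray
    4 gray
      1 gray
        6 gray
          5 gray
          5 black
          10 gray
          10 black
        6 black
        1→7: 7 is gray → back edge
First back edge: 1 → 7.

1->7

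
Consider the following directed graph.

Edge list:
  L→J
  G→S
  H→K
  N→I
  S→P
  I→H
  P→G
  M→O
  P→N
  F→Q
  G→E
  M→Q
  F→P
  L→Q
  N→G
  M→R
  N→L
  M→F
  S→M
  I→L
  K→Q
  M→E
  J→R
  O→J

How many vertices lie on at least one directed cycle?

6

A vertex is on a directed cycle iff it belongs to a strongly connected component of size ≥ 2 (or has a self-loop).
The vertices on cycles are {F, G, M, N, P, S} — 6 in total.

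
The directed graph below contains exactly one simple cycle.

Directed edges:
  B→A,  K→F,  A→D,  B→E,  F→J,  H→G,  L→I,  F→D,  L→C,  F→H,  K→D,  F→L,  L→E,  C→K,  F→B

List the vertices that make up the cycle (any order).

C, F, K, L

DFS with gray/black marking from F:
F gray
  H gray
    G gray
    G black
  H black
  B gray
    E gray
    E black
    A gray
      D gray
      D black
    A black
  B black
  J gray
  J black
  F→D: D black — skip
  L gray
    I gray
    I black
    C gray
      K gray
        K→F: F is gray → back edge
Back edge closes the cycle F → L → C → K → F; its vertices are {C, F, K, L}.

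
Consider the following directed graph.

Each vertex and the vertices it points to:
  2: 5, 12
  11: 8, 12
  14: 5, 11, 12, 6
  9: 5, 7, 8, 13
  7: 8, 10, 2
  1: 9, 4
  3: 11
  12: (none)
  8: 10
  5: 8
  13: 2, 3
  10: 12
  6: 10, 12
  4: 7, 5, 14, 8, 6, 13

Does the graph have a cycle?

No

DFS with white/gray/black marking, starting from 14:
14 gray
  5 gray
    8 gray
      10 gray
        12 gray
        12 black
      10 black
    8 black
  5 black
  11 gray
    11→8: 8 black — skip
    11→12: 12 black — skip
  11 black
  14→12: 12 black — skip
  6 gray
    6→10: 10 black — skip
    6→12: 12 black — skip
  6 black
14 black
2 gray
  2→5: 5 black — skip
  2→12: 12 black — skip
2 black
9 gray
  9→5: 5 black — skip
  7 gray
    7→8: 8 black — skip
    7→10: 10 black — skip
    7→2: 2 black — skip
  7 black
  9→8: 8 black — skip
  13 gray
    13→2: 2 black — skip
    3 gray
      3→11: 11 black — skip
    3 black
  13 black
9 black
1 gray
  1→9: 9 black — skip
  4 gray
    4→7: 7 black — skip
    4→5: 5 black — skip
    4→14: 14 black — skip
    4→8: 8 black — skip
    4→6: 6 black — skip
    4→13: 13 black — skip
  4 black
1 black
Every edge goes to a white or black vertex — no back edge, so the graph is acyclic.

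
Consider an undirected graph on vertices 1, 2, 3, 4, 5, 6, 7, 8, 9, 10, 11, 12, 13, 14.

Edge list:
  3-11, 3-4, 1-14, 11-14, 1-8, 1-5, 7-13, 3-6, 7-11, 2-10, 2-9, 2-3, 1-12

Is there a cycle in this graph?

No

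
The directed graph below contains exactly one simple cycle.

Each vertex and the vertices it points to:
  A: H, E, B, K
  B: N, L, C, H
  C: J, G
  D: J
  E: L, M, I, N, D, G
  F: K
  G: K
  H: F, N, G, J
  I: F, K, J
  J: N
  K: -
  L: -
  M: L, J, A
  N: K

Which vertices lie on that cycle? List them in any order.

A, E, M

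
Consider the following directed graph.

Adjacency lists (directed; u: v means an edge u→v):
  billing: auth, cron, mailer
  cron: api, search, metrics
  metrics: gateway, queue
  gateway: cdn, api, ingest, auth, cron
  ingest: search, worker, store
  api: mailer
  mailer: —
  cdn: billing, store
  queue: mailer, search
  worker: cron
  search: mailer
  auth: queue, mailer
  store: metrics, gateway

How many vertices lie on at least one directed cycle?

A vertex is on a directed cycle iff it belongs to a strongly connected component of size ≥ 2 (or has a self-loop).
The vertices on cycles are {cdn, cron, store, ingest, worker, billing, gateway, metrics} — 8 in total.

8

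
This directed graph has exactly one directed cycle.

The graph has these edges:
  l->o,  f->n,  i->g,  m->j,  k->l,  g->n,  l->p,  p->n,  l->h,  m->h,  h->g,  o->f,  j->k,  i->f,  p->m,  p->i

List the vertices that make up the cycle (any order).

DFS with gray/black marking from k:
k gray
  l gray
    p gray
      m gray
        j gray
          j→k: k is gray → back edge
Back edge closes the cycle k → l → p → m → j → k; its vertices are {j, k, l, m, p}.

j, k, l, m, p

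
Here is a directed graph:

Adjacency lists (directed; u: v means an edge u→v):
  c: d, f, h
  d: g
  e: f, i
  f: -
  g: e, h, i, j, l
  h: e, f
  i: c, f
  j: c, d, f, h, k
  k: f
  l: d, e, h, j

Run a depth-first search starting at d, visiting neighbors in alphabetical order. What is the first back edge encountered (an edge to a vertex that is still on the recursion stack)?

c→d

DFS from d (visiting neighbors in alphabetical order); mark gray on enter, black on exit:
d gray
  g gray
    e gray
      f gray
      f black
      i gray
        c gray
          c→d: d is gray → back edge
First back edge: c → d.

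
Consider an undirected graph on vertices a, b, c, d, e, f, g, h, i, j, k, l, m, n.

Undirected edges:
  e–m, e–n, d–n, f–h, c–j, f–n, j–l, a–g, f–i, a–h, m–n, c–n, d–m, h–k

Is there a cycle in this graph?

Yes

DFS, tracking each vertex's parent; an edge to a visited non-parent vertex closes a cycle.
Start from c:
visit c (parent –)
  visit n (parent c)
    visit f (parent n)
      visit h (parent f)
        h–f: parent, skip
        visit a (parent h)
          visit g (parent a)
            g–a: parent, skip
          a–h: parent, skip
        visit k (parent h)
          k–h: parent, skip
      f–n: parent, skip
      visit i (parent f)
        i–f: parent, skip
    visit m (parent n)
      m–n: parent, skip
      visit e (parent m)
        e–n: n visited and ≠ parent → cycle
Cycle: n – m – e – n.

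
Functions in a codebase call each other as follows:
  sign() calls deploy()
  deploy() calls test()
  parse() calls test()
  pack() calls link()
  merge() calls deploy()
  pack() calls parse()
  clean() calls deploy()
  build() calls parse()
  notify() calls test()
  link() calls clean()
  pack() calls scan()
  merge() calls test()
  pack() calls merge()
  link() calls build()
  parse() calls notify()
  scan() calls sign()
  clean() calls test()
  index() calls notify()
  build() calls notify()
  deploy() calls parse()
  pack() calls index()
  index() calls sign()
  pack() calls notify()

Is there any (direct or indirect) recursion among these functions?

No

DFS with white/gray/black marking, starting from link:
link gray
  clean gray
    deploy gray
      test gray
      test black
      parse gray
        notify gray
          notify→test: test black — skip
        notify black
        parse→test: test black — skip
      parse black
    deploy black
    clean→test: test black — skip
  clean black
  build gray
    build→parse: parse black — skip
    build→notify: notify black — skip
  build black
link black
index gray
  sign gray
    sign→deploy: deploy black — skip
  sign black
  index→notify: notify black — skip
index black
merge gray
  merge→test: test black — skip
  merge→deploy: deploy black — skip
merge black
scan gray
  scan→sign: sign black — skip
scan black
pack gray
  pack→notify: notify black — skip
  pack→link: link black — skip
  pack→scan: scan black — skip
  pack→index: index black — skip
  pack→merge: merge black — skip
  pack→parse: parse black — skip
pack black
Every edge goes to a white or black vertex — no back edge, so the graph is acyclic.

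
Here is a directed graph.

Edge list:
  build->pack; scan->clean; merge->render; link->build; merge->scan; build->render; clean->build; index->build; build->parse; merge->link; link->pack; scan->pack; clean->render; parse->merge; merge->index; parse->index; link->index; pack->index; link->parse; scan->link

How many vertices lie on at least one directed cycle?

A vertex is on a directed cycle iff it belongs to a strongly connected component of size ≥ 2 (or has a self-loop).
The vertices on cycles are {link, pack, scan, build, clean, index, merge, parse} — 8 in total.

8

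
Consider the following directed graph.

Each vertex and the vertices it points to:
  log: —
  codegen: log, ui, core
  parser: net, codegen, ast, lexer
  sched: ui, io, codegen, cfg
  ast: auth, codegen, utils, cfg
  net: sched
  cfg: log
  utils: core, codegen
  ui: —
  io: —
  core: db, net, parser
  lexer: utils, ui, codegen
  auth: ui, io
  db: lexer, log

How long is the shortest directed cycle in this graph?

3

For each vertex v, BFS finds the shortest path from v back to v.
The shortest such closed walk is core → parser → codegen → core, length 3.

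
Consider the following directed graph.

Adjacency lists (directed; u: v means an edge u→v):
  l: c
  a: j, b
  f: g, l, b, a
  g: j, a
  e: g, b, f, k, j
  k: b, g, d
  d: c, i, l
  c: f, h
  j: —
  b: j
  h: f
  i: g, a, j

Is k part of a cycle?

k lies on a cycle iff there is a path from k back to itself.
Exploring from k, it never reaches itself; equivalently, its strongly connected component is a singleton.

No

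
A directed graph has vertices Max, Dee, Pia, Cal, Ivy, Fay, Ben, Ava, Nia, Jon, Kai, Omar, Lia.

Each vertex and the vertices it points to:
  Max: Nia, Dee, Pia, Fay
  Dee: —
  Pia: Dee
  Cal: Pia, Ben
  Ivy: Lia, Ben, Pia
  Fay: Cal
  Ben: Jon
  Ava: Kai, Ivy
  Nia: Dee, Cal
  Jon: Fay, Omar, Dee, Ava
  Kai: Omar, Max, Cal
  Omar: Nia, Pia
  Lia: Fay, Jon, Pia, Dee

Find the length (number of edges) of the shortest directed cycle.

4

For each vertex v, BFS finds the shortest path from v back to v.
The shortest such closed walk is Ben → Jon → Fay → Cal → Ben, length 4.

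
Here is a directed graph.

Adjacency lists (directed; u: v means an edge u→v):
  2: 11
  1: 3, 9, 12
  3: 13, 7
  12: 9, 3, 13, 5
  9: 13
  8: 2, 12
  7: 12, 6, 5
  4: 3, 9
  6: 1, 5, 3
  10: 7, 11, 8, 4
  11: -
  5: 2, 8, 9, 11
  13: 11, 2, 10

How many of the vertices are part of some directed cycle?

11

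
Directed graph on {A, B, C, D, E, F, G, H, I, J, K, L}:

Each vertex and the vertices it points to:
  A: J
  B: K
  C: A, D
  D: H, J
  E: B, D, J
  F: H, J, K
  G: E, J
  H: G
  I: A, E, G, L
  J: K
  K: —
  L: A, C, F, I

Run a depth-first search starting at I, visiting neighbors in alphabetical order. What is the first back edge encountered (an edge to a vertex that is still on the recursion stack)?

G->E

DFS from I (visiting neighbors in alphabetical order); mark gray on enter, black on exit:
I gray
  A gray
    J gray
      K gray
      K black
    J black
  A black
  E gray
    B gray
      B→K: K black — skip
    B black
    D gray
      H gray
        G gray
          G→E: E is gray → back edge
First back edge: G → E.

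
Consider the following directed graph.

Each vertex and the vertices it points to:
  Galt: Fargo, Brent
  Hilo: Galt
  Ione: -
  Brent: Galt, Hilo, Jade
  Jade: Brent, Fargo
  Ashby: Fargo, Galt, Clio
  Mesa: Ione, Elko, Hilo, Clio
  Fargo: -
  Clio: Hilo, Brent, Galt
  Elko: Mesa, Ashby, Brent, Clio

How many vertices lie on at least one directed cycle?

A vertex is on a directed cycle iff it belongs to a strongly connected component of size ≥ 2 (or has a self-loop).
The vertices on cycles are {Elko, Galt, Hilo, Jade, Mesa, Brent} — 6 in total.

6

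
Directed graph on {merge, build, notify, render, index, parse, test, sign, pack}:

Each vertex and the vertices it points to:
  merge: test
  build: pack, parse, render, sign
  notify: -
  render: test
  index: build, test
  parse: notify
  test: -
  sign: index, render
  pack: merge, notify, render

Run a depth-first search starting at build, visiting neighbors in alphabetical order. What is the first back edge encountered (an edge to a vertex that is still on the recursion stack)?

DFS from build (visiting neighbors in alphabetical order); mark gray on enter, black on exit:
build gray
  pack gray
    merge gray
      test gray
      test black
    merge black
    notify gray
    notify black
    render gray
      render→test: test black — skip
    render black
  pack black
  parse gray
    parse→notify: notify black — skip
  parse black
  build→render: render black — skip
  sign gray
    index gray
      index→build: build is gray → back edge
First back edge: index → build.

index→build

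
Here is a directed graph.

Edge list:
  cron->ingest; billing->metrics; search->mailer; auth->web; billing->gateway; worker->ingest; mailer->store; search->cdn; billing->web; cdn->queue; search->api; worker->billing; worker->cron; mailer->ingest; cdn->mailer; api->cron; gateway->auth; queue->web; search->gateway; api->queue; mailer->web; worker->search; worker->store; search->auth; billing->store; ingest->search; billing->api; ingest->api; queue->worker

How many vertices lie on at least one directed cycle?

A vertex is on a directed cycle iff it belongs to a strongly connected component of size ≥ 2 (or has a self-loop).
The vertices on cycles are {api, cdn, cron, queue, ingest, mailer, search, worker, billing} — 9 in total.

9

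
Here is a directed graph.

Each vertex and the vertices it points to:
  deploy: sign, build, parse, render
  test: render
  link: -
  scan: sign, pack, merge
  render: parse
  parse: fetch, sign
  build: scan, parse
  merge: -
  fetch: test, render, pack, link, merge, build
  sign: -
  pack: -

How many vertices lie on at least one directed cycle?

5

A vertex is on a directed cycle iff it belongs to a strongly connected component of size ≥ 2 (or has a self-loop).
The vertices on cycles are {test, build, fetch, parse, render} — 5 in total.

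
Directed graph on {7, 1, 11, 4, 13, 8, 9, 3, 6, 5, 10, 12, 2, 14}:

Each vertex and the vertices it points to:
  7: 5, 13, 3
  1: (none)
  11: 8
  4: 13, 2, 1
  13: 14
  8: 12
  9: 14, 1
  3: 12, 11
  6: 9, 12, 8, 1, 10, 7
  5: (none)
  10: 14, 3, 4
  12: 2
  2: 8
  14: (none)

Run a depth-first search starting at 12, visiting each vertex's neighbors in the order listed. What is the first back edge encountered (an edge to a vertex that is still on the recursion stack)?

DFS from 12 (visiting each vertex's neighbors in the order listed); mark gray on enter, black on exit:
12 gray
  2 gray
    8 gray
      8→12: 12 is gray → back edge
First back edge: 8 → 12.

8→12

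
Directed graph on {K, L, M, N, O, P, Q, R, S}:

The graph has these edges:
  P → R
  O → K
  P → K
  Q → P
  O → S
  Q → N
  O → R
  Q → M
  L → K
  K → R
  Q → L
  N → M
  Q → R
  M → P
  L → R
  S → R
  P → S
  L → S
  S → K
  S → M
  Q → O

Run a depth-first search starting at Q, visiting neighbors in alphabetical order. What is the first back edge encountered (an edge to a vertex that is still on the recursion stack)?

P→S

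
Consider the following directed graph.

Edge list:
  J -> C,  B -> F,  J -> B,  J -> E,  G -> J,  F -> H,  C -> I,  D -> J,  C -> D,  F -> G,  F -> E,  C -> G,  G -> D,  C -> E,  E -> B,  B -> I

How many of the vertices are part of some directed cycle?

7

A vertex is on a directed cycle iff it belongs to a strongly connected component of size ≥ 2 (or has a self-loop).
The vertices on cycles are {B, C, D, E, F, G, J} — 7 in total.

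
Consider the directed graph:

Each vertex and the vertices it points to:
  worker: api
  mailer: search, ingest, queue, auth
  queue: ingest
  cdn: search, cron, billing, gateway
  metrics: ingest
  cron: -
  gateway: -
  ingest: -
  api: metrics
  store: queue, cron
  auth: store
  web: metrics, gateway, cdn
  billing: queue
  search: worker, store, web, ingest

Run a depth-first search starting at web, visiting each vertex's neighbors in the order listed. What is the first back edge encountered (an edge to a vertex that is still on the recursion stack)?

search→web

DFS from web (visiting each vertex's neighbors in the order listed); mark gray on enter, black on exit:
web gray
  metrics gray
    ingest gray
    ingest black
  metrics black
  gateway gray
  gateway black
  cdn gray
    search gray
      worker gray
        api gray
          api→metrics: metrics black — skip
        api black
      worker black
      store gray
        queue gray
          queue→ingest: ingest black — skip
        queue black
        cron gray
        cron black
      store black
      search→web: web is gray → back edge
First back edge: search → web.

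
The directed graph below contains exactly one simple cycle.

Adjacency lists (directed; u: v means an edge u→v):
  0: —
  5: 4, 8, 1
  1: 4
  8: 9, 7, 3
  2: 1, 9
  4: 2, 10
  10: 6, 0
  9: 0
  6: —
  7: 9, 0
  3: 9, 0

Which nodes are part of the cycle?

1, 2, 4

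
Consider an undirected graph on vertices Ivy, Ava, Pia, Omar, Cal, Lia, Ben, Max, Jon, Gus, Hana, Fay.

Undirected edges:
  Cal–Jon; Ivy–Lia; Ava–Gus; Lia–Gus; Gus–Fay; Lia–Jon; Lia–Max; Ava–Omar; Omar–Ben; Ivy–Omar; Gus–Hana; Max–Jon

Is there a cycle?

Yes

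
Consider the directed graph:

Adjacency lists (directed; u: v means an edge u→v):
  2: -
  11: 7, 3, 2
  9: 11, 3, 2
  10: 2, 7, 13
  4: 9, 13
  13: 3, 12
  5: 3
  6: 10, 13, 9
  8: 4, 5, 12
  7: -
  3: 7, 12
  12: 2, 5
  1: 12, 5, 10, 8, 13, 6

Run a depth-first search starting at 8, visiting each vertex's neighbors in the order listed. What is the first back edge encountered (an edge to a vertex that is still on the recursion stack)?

DFS from 8 (visiting each vertex's neighbors in the order listed); mark gray on enter, black on exit:
8 gray
  4 gray
    9 gray
      11 gray
        7 gray
        7 black
        3 gray
          3→7: 7 black — skip
          12 gray
            2 gray
            2 black
            5 gray
              5→3: 3 is gray → back edge
First back edge: 5 → 3.

5→3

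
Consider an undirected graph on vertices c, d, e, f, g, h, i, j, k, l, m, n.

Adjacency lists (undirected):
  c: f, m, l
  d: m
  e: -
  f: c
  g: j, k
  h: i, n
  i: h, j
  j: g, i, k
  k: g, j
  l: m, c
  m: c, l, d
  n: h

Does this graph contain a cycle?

Yes

DFS, tracking each vertex's parent; an edge to a visited non-parent vertex closes a cycle.
Start from m:
visit m (parent –)
  visit c (parent m)
    visit f (parent c)
      f–c: parent, skip
    c–m: parent, skip
    visit l (parent c)
      l–m: m visited and ≠ parent → cycle
Cycle: m – c – l – m.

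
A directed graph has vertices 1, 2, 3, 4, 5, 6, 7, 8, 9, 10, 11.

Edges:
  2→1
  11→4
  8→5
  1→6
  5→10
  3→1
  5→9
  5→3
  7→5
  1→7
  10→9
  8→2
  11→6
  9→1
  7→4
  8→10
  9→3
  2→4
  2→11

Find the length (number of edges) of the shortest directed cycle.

4

For each vertex v, BFS finds the shortest path from v back to v.
The shortest such closed walk is 5 → 9 → 1 → 7 → 5, length 4.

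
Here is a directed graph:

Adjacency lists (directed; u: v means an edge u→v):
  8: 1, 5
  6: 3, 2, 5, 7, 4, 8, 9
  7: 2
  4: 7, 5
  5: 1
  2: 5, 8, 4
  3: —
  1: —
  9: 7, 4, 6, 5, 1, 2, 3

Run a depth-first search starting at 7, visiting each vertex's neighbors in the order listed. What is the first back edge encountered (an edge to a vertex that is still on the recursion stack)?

DFS from 7 (visiting each vertex's neighbors in the order listed); mark gray on enter, black on exit:
7 gray
  2 gray
    5 gray
      1 gray
      1 black
    5 black
    8 gray
      8→1: 1 black — skip
      8→5: 5 black — skip
    8 black
    4 gray
      4→7: 7 is gray → back edge
First back edge: 4 → 7.

4->7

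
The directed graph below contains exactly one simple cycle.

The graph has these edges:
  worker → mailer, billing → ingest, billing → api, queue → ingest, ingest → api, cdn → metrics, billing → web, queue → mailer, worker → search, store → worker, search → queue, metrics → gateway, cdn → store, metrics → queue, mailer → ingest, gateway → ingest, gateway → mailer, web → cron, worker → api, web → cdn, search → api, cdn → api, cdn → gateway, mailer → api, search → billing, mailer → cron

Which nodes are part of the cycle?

DFS with gray/black marking from cdn:
cdn gray
  gateway gray
    mailer gray
      ingest gray
        api gray
        api black
      ingest black
      mailer→api: api black — skip
      cron gray
      cron black
    mailer black
    gateway→ingest: ingest black — skip
  gateway black
  cdn→api: api black — skip
  metrics gray
    metrics→gateway: gateway black — skip
    queue gray
      queue→mailer: mailer black — skip
      queue→ingest: ingest black — skip
    queue black
  metrics black
  store gray
    worker gray
      worker→api: api black — skip
      search gray
        billing gray
          web gray
            web→cron: cron black — skip
            web→cdn: cdn is gray → back edge
Back edge closes the cycle cdn → store → worker → search → billing → web → cdn; its vertices are {cdn, web, store, search, worker, billing}.

cdn, web, store, search, worker, billing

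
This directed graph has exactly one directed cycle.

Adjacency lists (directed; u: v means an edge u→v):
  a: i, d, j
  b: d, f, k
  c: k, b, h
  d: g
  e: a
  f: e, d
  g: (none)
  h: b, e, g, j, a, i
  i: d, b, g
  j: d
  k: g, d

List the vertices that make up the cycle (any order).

a, b, e, f, i

DFS with gray/black marking from a:
a gray
  i gray
    d gray
      g gray
      g black
    d black
    b gray
      b→d: d black — skip
      f gray
        e gray
          e→a: a is gray → back edge
Back edge closes the cycle a → i → b → f → e → a; its vertices are {a, b, e, f, i}.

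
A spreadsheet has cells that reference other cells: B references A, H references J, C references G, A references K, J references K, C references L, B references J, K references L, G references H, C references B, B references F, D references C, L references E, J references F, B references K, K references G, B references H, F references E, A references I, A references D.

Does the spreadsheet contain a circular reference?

Yes

DFS with white/gray/black marking, starting from C:
C gray
  L gray
    E gray
    E black
  L black
  G gray
    H gray
      J gray
        K gray
          K→G: G is gray → back edge
Back edge found, so a cycle exists: G → H → J → K → G.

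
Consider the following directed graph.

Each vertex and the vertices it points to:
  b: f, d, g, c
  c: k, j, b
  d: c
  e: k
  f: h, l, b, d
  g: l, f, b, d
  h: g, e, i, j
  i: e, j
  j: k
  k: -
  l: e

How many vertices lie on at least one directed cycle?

6

A vertex is on a directed cycle iff it belongs to a strongly connected component of size ≥ 2 (or has a self-loop).
The vertices on cycles are {b, c, d, f, g, h} — 6 in total.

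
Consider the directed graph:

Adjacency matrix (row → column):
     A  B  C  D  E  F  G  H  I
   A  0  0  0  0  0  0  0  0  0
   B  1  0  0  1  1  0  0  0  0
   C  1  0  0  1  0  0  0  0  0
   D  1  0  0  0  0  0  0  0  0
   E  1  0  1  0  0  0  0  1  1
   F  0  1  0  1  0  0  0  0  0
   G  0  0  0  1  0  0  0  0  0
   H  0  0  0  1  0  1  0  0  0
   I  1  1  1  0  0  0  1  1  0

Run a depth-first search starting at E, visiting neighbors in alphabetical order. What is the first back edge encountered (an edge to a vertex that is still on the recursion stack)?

B→E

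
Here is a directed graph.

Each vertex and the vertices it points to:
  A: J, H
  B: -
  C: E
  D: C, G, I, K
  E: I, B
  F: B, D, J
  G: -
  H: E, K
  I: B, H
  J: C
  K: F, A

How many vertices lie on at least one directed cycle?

A vertex is on a directed cycle iff it belongs to a strongly connected component of size ≥ 2 (or has a self-loop).
The vertices on cycles are {A, C, D, E, F, H, I, J, K} — 9 in total.

9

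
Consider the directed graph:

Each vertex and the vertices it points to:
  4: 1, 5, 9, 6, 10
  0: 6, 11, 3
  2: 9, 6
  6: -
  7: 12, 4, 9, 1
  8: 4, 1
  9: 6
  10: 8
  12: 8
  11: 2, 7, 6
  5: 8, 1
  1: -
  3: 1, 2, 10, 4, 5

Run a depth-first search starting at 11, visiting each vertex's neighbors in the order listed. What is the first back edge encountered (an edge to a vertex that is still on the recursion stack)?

5->8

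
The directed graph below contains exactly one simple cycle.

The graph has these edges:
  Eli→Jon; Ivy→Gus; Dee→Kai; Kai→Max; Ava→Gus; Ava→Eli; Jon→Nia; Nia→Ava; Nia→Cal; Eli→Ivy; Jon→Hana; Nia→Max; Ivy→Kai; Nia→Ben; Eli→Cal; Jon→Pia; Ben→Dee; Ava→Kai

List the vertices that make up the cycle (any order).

DFS with gray/black marking from Eli:
Eli gray
  Ivy gray
    Kai gray
      Max gray
      Max black
    Kai black
    Gus gray
    Gus black
  Ivy black
  Cal gray
  Cal black
  Jon gray
    Nia gray
      Nia→Max: Max black — skip
      Ben gray
        Dee gray
          Dee→Kai: Kai black — skip
        Dee black
      Ben black
      Ava gray
        Ava→Eli: Eli is gray → back edge
Back edge closes the cycle Eli → Jon → Nia → Ava → Eli; its vertices are {Ava, Eli, Jon, Nia}.

Ava, Eli, Jon, Nia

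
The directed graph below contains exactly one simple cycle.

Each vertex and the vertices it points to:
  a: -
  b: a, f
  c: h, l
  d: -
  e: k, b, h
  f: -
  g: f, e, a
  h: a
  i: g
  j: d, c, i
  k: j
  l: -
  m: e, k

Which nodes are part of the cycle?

DFS with gray/black marking from k:
k gray
  j gray
    d gray
    d black
    c gray
      h gray
        a gray
        a black
      h black
      l gray
      l black
    c black
    i gray
      g gray
        f gray
        f black
        e gray
          e→k: k is gray → back edge
Back edge closes the cycle k → j → i → g → e → k; its vertices are {e, g, i, j, k}.

e, g, i, j, k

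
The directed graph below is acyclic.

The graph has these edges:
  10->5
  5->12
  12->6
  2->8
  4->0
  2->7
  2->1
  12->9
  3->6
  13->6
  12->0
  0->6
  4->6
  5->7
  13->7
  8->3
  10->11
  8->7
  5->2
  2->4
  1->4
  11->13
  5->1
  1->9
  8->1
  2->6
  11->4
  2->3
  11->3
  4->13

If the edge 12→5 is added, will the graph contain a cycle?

Yes

Adding 12→5 creates a cycle iff 5 can already reach 12.
Path from 5: 5 → 12.
So 5 → … → 12 → 5 is a cycle.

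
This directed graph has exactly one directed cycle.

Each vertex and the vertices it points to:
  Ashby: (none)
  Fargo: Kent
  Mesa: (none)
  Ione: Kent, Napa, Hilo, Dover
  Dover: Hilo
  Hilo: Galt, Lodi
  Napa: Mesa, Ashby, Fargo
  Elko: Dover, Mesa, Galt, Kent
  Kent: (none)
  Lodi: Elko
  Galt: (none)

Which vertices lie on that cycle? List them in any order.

Elko, Hilo, Lodi, Dover

DFS with gray/black marking from Hilo:
Hilo gray
  Galt gray
  Galt black
  Lodi gray
    Elko gray
      Dover gray
        Dover→Hilo: Hilo is gray → back edge
Back edge closes the cycle Hilo → Lodi → Elko → Dover → Hilo; its vertices are {Elko, Hilo, Lodi, Dover}.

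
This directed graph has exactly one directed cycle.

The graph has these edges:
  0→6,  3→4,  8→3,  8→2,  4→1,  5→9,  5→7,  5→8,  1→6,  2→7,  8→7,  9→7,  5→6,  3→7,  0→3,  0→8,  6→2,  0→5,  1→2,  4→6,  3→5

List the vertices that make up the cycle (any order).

DFS with gray/black marking from 3:
3 gray
  4 gray
    6 gray
      2 gray
        7 gray
        7 black
      2 black
    6 black
    1 gray
      1→6: 6 black — skip
      1→2: 2 black — skip
    1 black
  4 black
  3→7: 7 black — skip
  5 gray
    9 gray
      9→7: 7 black — skip
    9 black
    8 gray
      8→3: 3 is gray → back edge
Back edge closes the cycle 3 → 5 → 8 → 3; its vertices are {3, 5, 8}.

3, 5, 8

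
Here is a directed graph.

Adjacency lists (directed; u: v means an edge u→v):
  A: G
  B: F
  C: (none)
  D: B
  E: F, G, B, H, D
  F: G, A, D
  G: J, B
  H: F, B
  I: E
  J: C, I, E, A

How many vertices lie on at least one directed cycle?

9

A vertex is on a directed cycle iff it belongs to a strongly connected component of size ≥ 2 (or has a self-loop).
The vertices on cycles are {A, B, D, E, F, G, H, I, J} — 9 in total.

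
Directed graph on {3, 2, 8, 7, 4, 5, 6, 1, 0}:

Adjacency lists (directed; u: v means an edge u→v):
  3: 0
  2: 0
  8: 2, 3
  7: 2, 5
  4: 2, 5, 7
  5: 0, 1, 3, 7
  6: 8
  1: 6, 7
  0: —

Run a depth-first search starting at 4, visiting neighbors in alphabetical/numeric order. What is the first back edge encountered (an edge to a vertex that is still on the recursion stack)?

7->5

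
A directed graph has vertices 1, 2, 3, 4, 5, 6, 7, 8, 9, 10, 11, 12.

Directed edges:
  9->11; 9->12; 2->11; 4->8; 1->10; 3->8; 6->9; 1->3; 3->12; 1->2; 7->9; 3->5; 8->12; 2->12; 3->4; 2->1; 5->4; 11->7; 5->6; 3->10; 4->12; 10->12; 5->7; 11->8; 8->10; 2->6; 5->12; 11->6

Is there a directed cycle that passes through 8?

No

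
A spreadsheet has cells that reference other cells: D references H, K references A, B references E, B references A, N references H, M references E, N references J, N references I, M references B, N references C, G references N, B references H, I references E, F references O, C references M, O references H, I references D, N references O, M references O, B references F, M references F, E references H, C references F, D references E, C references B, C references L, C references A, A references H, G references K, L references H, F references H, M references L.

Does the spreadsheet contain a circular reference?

No

DFS with white/gray/black marking, starting from L:
L gray
  H gray
  H black
L black
A gray
  A→H: H black — skip
A black
B gray
  F gray
    O gray
      O→H: H black — skip
    O black
    F→H: H black — skip
  F black
  E gray
    E→H: H black — skip
  E black
  B→A: A black — skip
  B→H: H black — skip
B black
C gray
  C→B: B black — skip
  M gray
    M→O: O black — skip
    M→B: B black — skip
    M→L: L black — skip
    M→F: F black — skip
    M→E: E black — skip
  M black
  C→L: L black — skip
  C→A: A black — skip
  C→F: F black — skip
C black
D gray
  D→E: E black — skip
  D→H: H black — skip
D black
G gray
  K gray
    K→A: A black — skip
  K black
  N gray
    N→O: O black — skip
    I gray
      I→E: E black — skip
      I→D: D black — skip
    I black
    J gray
    J black
    N→C: C black — skip
    N→H: H black — skip
  N black
G black
Every edge goes to a white or black vertex — no back edge, so the graph is acyclic.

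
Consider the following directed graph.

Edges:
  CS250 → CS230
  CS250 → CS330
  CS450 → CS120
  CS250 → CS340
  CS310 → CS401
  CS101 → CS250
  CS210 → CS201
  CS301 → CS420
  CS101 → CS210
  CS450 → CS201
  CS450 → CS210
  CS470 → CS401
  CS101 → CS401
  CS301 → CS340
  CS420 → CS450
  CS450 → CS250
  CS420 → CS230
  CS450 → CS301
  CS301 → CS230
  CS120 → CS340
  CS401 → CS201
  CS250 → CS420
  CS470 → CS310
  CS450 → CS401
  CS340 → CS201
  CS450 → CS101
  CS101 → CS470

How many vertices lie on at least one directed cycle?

5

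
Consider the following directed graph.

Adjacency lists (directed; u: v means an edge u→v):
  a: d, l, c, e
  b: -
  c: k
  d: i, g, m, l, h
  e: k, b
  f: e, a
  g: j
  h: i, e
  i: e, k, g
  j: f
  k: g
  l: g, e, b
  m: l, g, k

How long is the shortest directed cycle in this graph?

5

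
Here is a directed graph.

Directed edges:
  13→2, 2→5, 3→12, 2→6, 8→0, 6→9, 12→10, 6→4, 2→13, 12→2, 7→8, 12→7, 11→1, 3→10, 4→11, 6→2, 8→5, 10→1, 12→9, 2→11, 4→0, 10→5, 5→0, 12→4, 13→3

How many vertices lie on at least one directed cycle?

5

A vertex is on a directed cycle iff it belongs to a strongly connected component of size ≥ 2 (or has a self-loop).
The vertices on cycles are {2, 3, 6, 12, 13} — 5 in total.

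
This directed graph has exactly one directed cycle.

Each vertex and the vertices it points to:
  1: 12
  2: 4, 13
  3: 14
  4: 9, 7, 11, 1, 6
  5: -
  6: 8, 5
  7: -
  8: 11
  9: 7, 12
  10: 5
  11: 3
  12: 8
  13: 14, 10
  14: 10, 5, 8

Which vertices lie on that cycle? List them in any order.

3, 8, 11, 14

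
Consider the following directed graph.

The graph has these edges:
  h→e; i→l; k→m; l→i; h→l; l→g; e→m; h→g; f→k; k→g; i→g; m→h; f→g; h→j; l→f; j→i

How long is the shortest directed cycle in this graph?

2

For each vertex v, BFS finds the shortest path from v back to v.
The shortest such closed walk is l → i → l, length 2.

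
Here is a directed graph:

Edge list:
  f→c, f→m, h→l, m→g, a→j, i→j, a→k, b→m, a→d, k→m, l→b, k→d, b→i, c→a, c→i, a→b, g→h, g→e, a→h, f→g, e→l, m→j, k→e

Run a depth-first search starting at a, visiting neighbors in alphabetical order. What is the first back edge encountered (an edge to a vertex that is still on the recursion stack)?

l→b

DFS from a (visiting neighbors in alphabetical order); mark gray on enter, black on exit:
a gray
  b gray
    i gray
      j gray
      j black
    i black
    m gray
      g gray
        e gray
          l gray
            l→b: b is gray → back edge
First back edge: l → b.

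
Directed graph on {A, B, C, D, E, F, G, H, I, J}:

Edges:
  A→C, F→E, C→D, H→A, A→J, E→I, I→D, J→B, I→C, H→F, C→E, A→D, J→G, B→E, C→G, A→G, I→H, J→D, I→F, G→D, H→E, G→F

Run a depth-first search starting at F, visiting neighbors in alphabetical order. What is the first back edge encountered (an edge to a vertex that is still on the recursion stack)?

C→E

DFS from F (visiting neighbors in alphabetical order); mark gray on enter, black on exit:
F gray
  E gray
    I gray
      C gray
        D gray
        D black
        C→E: E is gray → back edge
First back edge: C → E.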